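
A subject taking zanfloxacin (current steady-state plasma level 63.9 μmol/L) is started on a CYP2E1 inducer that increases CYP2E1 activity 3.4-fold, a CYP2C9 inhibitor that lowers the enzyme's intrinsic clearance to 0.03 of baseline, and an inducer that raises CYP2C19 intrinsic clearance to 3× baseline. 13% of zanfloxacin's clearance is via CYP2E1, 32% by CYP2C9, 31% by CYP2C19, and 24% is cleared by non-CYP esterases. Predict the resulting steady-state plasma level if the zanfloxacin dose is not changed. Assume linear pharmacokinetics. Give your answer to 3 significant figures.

39.4 μmol/L

The CYP2E1 pathway (13% of clearance) increases to 3.4× activity: 0.13 × 3.4 = 0.442.
The CYP2C9 pathway (32% of clearance) drops to 0.03× activity: 0.32 × 0.03 = 0.0096.
The CYP2C19 pathway (31% of clearance) increases to 3× activity: 0.31 × 3 = 0.93.
The remaining 24% of clearance is unaffected.
New clearance relative to baseline: 0.442 + 0.0096 + 0.93 + 0.24 = 1.6216.
Steady-state plasma level ∝ 1/CL: new value = 63.9 / 1.6216 = 39.4 μmol/L.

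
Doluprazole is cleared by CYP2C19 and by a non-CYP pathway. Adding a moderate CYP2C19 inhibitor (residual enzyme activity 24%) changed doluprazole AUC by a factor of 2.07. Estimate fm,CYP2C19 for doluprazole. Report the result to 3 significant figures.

Call the CYP2C19 fraction fm. After the interaction, CL_new/CL_old = fm × 0.24 + (1 − fm).
AUC ratio = 1 / (new CL fraction), so new CL fraction = 1 / 2.07 = 0.4831.
fm × 0.24 + 1 − fm = 0.4831  ⇒  fm × (0.24 − 1) = −0.5169  ⇒  fm = 0.680.

0.680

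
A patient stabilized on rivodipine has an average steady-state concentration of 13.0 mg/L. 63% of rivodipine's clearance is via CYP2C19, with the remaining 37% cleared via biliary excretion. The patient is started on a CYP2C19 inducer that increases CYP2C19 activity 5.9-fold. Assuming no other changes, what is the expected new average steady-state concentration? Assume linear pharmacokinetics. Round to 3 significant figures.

3.18 mg/L

CYP2C19: 0.63 × 5.9 = 3.717
Other: 0.37 (unchanged)
Relative clearance = 3.717 + 0.37 = 4.087.
Average steady-state concentration ∝ 1/CL, so new value = 13.0 / 4.087 = 3.18 mg/L.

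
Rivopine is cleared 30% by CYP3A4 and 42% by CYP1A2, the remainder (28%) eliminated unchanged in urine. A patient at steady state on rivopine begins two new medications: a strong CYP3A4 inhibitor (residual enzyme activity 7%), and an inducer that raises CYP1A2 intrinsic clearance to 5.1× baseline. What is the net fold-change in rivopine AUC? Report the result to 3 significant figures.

0.409

The CYP3A4 pathway (30% of clearance) is reduced to 0.07× activity: 0.3 × 0.07 = 0.021.
The CYP1A2 pathway (42% of clearance) increases to 5.1× activity: 0.42 × 5.1 = 2.142.
Non-CYP routes (28%) are unchanged.
CL_new/CL_old = 0.021 + 2.142 + 0.28 = 2.443.
Net AUC ratio = 1 / 2.443 = 0.409.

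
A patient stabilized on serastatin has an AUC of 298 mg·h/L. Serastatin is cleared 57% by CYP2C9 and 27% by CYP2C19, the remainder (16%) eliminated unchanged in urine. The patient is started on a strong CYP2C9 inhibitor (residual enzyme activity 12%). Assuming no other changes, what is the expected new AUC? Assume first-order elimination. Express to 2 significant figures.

6.0 × 10² mg·h/L

The CYP2C9 pathway (57% of clearance) is reduced to 0.12× activity: 0.57 × 0.12 = 0.0684.
CYP2C19 (27%) and the residual 16% are unaffected.
Relative clearance = 0.0684 + 0.27 + 0.16 = 0.4984.
AUC ∝ 1/CL, so new value = 298 / 0.4984 = 6.0 × 10² mg·h/L.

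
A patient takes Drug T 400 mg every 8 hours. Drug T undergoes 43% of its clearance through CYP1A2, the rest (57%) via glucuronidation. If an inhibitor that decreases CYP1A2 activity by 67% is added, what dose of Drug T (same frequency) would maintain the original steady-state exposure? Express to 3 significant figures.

The CYP1A2 pathway (43% of clearance) drops to 0.33× activity: 0.43 × 0.33 = 0.1419.
The remaining 57% of clearance is unaffected.
New clearance relative to baseline: 0.1419 + 0.57 = 0.7119.
Exposure is unchanged when dose changes in proportion to clearance. New dose = 400 mg × 0.7119 = 285 mg.

285 mg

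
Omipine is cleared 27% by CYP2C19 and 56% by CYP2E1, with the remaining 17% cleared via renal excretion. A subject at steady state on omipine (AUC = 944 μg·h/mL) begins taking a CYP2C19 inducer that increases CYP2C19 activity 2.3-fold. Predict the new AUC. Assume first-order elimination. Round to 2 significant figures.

7.0 × 10² μg·h/mL

The CYP2C19 pathway (27% of clearance) is boosted to 2.3× activity: 0.27 × 2.3 = 0.621.
CYP2E1 (56%) and the residual 17% are unaffected.
CL_new/CL_old = 0.621 + 0.56 + 0.17 = 1.351.
New AUC = baseline ÷ relative clearance = 944 / 1.351 = 7.0 × 10² μg·h/mL.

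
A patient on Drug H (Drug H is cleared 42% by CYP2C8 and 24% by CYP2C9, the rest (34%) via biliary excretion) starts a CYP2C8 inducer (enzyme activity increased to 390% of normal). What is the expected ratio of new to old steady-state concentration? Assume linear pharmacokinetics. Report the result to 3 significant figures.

CYP2C8: 0.42 × 3.9 = 1.638
CYP2C9: 0.24 (unchanged)
Other: 0.34 (unchanged)
New clearance relative to baseline: 1.638 + 0.24 + 0.34 = 2.218.
Steady-state concentration is inversely proportional to clearance, so the fold-change is 1 / 2.218 = 0.451.

0.451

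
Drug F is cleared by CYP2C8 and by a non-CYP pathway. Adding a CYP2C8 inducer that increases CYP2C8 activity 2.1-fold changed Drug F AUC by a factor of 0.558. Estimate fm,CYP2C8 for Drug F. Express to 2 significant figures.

CL'/CL = 1 / 0.558 = 1.792
2.1·fm + (1 − fm) = 1.792
fm = (1.792 − 1) / (2.1 − 1) = 0.72

0.72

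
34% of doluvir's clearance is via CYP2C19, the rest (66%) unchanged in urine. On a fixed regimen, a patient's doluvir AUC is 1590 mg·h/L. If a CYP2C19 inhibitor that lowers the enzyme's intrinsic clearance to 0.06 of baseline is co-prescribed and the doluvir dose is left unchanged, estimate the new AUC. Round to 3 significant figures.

2.34 × 10³ mg·h/L

CYP2C19: 0.34 × 0.06 = 0.0204
Other: 0.66 (unchanged)
New clearance relative to baseline: 0.0204 + 0.66 = 0.6804.
With dosing unchanged, AUC scales as 1/CL: 1590 / 0.6804 = 2.34 × 10³ mg·h/L.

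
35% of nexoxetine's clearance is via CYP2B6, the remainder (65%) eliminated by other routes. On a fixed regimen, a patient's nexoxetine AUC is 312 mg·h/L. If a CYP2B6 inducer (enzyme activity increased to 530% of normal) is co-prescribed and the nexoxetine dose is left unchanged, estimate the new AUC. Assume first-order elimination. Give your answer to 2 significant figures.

1.2 × 10² mg·h/L

The CYP2B6 pathway (35% of clearance) is boosted to 5.3× activity: 0.35 × 5.3 = 1.855.
Non-CYP routes (65%) are unchanged.
CL_new/CL_old = 1.855 + 0.65 = 2.505.
With dosing unchanged, AUC scales as 1/CL: 312 / 2.505 = 1.2 × 10² mg·h/L.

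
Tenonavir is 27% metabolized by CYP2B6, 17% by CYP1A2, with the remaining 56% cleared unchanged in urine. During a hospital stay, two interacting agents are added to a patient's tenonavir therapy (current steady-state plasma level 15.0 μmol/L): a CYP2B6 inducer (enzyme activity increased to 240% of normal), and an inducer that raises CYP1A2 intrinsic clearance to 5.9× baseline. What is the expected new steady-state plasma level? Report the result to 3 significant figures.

6.78 μmol/L

The CYP2B6 pathway (27% of clearance) increases to 2.4× activity: 0.27 × 2.4 = 0.648.
The CYP1A2 pathway (17% of clearance) is boosted to 5.9× activity: 0.17 × 5.9 = 1.003.
Non-CYP routes (56%) are unchanged.
New clearance relative to baseline: 0.648 + 1.003 + 0.56 = 2.211.
Dividing the baseline by the relative clearance: 15.0 / 2.211 = 6.78 μmol/L.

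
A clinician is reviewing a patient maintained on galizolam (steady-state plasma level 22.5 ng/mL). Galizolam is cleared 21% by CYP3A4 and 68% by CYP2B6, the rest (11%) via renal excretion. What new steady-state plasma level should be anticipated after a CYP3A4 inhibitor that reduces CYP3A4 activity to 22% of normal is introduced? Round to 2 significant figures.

The CYP3A4 pathway (21% of clearance) falls to 0.22× activity: 0.21 × 0.22 = 0.0462.
CYP2B6 (68%) and the residual 11% are unaffected.
CL_new/CL_old = 0.0462 + 0.68 + 0.11 = 0.8362.
Steady-state plasma level ∝ 1/CL, so new value = 22.5 / 0.8362 = 27 ng/mL.

27 ng/mL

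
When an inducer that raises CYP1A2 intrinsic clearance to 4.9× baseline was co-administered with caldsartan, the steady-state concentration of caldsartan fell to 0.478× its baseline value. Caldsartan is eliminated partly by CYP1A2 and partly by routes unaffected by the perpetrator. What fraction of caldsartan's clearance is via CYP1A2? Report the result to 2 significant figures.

Write x for the fraction cleared via CYP1A2. The observed steady-state concentration change means clearance rose to 1/0.478 = 2.092 of baseline.
Setting x·4.9 + (1 − x) = 2.092 and solving: x = (2.092 − 1)/(4.9 − 1) = 0.28.

0.28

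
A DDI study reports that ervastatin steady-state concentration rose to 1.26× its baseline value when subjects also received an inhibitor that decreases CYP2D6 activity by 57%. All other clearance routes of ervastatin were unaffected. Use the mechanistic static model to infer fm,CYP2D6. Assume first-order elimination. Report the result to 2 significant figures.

CL'/CL = 1 / 1.26 = 0.7937
0.43·fm + (1 − fm) = 0.7937
fm = (0.7937 − 1) / (0.43 − 1) = 0.36

0.36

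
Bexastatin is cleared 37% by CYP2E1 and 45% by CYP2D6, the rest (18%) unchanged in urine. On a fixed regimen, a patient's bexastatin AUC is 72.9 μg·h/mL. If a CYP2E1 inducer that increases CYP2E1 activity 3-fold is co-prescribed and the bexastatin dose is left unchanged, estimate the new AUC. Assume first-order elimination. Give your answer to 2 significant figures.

CYP2E1: 0.37 × 3 = 1.11
CYP2D6: 0.45 (unchanged)
Other: 0.18 (unchanged)
New clearance relative to baseline: 1.11 + 0.45 + 0.18 = 1.74.
With dosing unchanged, AUC scales as 1/CL: 72.9 / 1.74 = 42 μg·h/mL.

42 μg·h/mL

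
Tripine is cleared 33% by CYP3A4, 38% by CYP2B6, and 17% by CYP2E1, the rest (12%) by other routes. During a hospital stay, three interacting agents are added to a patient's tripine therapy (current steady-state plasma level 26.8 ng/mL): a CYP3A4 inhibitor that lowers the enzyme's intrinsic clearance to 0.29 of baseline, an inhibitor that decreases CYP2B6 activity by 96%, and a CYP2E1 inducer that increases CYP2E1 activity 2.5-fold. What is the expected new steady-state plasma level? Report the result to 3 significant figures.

The CYP3A4 pathway (33% of clearance) is reduced to 0.29× activity: 0.33 × 0.29 = 0.0957.
The CYP2B6 pathway (38% of clearance) falls to 0.04× activity: 0.38 × 0.04 = 0.0152.
The CYP2E1 pathway (17% of clearance) is boosted to 2.5× activity: 0.17 × 2.5 = 0.425.
Non-CYP routes (12%) are unchanged.
Relative clearance = 0.0957 + 0.0152 + 0.425 + 0.12 = 0.6559.
Steady-state plasma level ∝ 1/CL: new value = 26.8 / 0.6559 = 40.9 ng/mL.

40.9 ng/mL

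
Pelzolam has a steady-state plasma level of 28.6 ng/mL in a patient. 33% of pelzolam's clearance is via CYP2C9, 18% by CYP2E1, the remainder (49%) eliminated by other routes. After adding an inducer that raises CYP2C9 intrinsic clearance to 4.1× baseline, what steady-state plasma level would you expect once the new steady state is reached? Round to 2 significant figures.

CYP2C9: 0.33 × 4.1 = 1.353
CYP2E1: 0.18 (unchanged)
Other: 0.49 (unchanged)
CL_new/CL_old = 1.353 + 0.18 + 0.49 = 2.023.
Steady-state plasma level ∝ 1/CL, so new value = 28.6 / 2.023 = 14 ng/mL.

14 ng/mL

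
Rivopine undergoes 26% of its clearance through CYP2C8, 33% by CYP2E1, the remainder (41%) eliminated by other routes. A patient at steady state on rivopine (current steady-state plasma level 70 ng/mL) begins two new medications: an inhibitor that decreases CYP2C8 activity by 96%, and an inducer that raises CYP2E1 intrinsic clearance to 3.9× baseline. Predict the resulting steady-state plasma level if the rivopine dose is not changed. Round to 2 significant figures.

41 ng/mL

CYP2C8: 0.26 × 0.04 = 0.0104
CYP2E1: 0.33 × 3.9 = 1.287
Other: 0.41 (unchanged)
Relative clearance = 0.0104 + 1.287 + 0.41 = 1.7074.
Dividing the baseline by the relative clearance: 70 / 1.7074 = 41 ng/mL.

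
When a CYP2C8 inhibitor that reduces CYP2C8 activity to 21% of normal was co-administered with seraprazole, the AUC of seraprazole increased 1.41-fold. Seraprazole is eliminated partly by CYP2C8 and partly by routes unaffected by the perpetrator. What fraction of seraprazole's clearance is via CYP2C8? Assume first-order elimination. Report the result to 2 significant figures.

0.37

Let x = fm,CYP2C8. Because AUC ∝ 1/CL, relative clearance fell to 1/1.41 = 0.7092.
Setting x·0.21 + (1 − x) = 0.7092 and solving: x = (0.7092 − 1)/(0.21 − 1) = 0.37.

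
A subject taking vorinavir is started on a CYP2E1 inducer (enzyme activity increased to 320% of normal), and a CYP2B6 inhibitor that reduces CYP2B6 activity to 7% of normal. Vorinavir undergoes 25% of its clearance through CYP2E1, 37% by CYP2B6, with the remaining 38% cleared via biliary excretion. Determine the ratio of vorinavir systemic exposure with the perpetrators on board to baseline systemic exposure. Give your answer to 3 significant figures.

The CYP2E1 pathway (25% of clearance) increases to 3.2× activity: 0.25 × 3.2 = 0.8.
The CYP2B6 pathway (37% of clearance) drops to 0.07× activity: 0.37 × 0.07 = 0.0259.
The remaining 38% of clearance is unaffected.
New clearance relative to baseline: 0.8 + 0.0259 + 0.38 = 1.2059.
Net systemic exposure ratio = 1 / 1.2059 = 0.829.

0.829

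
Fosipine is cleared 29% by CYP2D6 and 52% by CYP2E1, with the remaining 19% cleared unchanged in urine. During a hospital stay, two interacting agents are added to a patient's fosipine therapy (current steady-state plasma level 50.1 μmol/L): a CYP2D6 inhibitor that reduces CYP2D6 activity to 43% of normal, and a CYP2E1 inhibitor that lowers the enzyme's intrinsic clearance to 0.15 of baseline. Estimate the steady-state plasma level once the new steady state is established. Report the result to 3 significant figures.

128 μmol/L

The CYP2D6 pathway (29% of clearance) drops to 0.43× activity: 0.29 × 0.43 = 0.1247.
The CYP2E1 pathway (52% of clearance) drops to 0.15× activity: 0.52 × 0.15 = 0.078.
Non-CYP routes (19%) are unchanged.
CL_new/CL_old = 0.1247 + 0.078 + 0.19 = 0.3927.
Steady-state plasma level ∝ 1/CL: new value = 50.1 / 0.3927 = 128 μmol/L.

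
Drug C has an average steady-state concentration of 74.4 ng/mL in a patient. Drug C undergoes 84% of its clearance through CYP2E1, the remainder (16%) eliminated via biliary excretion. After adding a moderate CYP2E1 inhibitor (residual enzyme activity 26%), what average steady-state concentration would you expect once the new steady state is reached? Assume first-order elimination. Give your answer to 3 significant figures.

197 ng/mL

The CYP2E1 pathway (84% of clearance) falls to 0.26× activity: 0.84 × 0.26 = 0.2184.
The remaining 16% of clearance is unaffected.
CL_new/CL_old = 0.2184 + 0.16 = 0.3784.
With dosing unchanged, average steady-state concentration scales as 1/CL: 74.4 / 0.3784 = 197 ng/mL.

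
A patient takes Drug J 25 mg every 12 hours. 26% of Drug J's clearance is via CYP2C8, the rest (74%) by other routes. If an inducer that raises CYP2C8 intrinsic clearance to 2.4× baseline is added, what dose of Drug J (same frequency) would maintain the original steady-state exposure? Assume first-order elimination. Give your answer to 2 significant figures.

34 mg

The CYP2C8 pathway (26% of clearance) increases to 2.4× activity: 0.26 × 2.4 = 0.624.
Non-CYP routes (74%) are unchanged.
Relative clearance = 0.624 + 0.74 = 1.364.
Exposure is unchanged when dose changes in proportion to clearance. New dose = 25 mg × 1.364 = 34 mg.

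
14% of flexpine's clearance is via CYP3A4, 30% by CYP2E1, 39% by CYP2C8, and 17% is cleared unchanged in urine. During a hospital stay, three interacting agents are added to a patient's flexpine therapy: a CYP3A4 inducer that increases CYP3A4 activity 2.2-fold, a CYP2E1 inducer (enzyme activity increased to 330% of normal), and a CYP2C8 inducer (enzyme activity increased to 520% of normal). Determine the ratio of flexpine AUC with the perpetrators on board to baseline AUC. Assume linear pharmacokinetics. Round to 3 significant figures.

CYP3A4: 0.14 × 2.2 = 0.308
CYP2E1: 0.3 × 3.3 = 0.99
CYP2C8: 0.39 × 5.2 = 2.028
Other: 0.17 (unchanged)
New clearance relative to baseline: 0.308 + 0.99 + 2.028 + 0.17 = 3.496.
Because AUC varies inversely with clearance, the combined effect is 1 / 3.496 = 0.286.

0.286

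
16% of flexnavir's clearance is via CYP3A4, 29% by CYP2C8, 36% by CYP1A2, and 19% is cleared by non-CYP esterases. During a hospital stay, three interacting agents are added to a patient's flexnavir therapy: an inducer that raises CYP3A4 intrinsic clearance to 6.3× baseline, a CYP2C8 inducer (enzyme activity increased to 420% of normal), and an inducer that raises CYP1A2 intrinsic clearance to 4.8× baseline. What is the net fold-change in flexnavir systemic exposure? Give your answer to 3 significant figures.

The CYP3A4 pathway (16% of clearance) is boosted to 6.3× activity: 0.16 × 6.3 = 1.008.
The CYP2C8 pathway (29% of clearance) increases to 4.2× activity: 0.29 × 4.2 = 1.218.
The CYP1A2 pathway (36% of clearance) increases to 4.8× activity: 0.36 × 4.8 = 1.728.
Non-CYP routes (19%) are unchanged.
New clearance relative to baseline: 1.008 + 1.218 + 1.728 + 0.19 = 4.144.
Because systemic exposure varies inversely with clearance, the combined effect is 1 / 4.144 = 0.241.

0.241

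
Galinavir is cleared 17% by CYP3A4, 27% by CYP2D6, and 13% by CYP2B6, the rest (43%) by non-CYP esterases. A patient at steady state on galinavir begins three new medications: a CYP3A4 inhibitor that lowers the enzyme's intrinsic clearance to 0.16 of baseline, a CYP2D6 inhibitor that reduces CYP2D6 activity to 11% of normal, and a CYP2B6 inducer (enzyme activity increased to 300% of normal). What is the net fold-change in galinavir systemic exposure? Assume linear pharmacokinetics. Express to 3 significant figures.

1.14

The CYP3A4 pathway (17% of clearance) drops to 0.16× activity: 0.17 × 0.16 = 0.0272.
The CYP2D6 pathway (27% of clearance) falls to 0.11× activity: 0.27 × 0.11 = 0.0297.
The CYP2B6 pathway (13% of clearance) increases to 3× activity: 0.13 × 3 = 0.39.
Non-CYP routes (43%) are unchanged.
CL_new/CL_old = 0.0272 + 0.0297 + 0.39 + 0.43 = 0.8769.
Net systemic exposure ratio = 1 / 0.8769 = 1.14.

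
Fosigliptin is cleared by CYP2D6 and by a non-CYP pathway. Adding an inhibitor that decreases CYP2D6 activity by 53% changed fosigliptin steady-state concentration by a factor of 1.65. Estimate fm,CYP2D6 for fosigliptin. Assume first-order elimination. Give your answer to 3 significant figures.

0.743

CL'/CL = 1 / 1.65 = 0.6061
0.47·fm + (1 − fm) = 0.6061
fm = (0.6061 − 1) / (0.47 − 1) = 0.743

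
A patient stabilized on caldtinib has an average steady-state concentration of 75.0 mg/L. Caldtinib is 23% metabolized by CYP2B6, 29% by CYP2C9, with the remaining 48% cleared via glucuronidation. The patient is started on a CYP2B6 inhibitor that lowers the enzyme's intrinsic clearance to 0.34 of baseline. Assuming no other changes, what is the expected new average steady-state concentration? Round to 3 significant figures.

88.4 mg/L

The CYP2B6 pathway (23% of clearance) drops to 0.34× activity: 0.23 × 0.34 = 0.0782.
CYP2C9 (29%) and the residual 48% are unaffected.
New clearance relative to baseline: 0.0782 + 0.29 + 0.48 = 0.8482.
Average steady-state concentration ∝ 1/CL, so new value = 75.0 / 0.8482 = 88.4 mg/L.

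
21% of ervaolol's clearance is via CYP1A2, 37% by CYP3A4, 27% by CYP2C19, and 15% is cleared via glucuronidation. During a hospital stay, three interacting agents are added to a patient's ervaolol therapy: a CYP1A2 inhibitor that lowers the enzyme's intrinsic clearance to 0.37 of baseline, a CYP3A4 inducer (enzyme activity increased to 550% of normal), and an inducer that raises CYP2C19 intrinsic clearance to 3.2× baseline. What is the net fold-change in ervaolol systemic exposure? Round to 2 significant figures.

0.32

The CYP1A2 pathway (21% of clearance) falls to 0.37× activity: 0.21 × 0.37 = 0.0777.
The CYP3A4 pathway (37% of clearance) is boosted to 5.5× activity: 0.37 × 5.5 = 2.035.
The CYP2C19 pathway (27% of clearance) rises to 3.2× activity: 0.27 × 3.2 = 0.864.
Non-CYP routes (15%) are unchanged.
CL_new/CL_old = 0.0777 + 2.035 + 0.864 + 0.15 = 3.1267.
Systemic exposure ∝ 1/CL: fold-change = 1 / 3.1267 = 0.32.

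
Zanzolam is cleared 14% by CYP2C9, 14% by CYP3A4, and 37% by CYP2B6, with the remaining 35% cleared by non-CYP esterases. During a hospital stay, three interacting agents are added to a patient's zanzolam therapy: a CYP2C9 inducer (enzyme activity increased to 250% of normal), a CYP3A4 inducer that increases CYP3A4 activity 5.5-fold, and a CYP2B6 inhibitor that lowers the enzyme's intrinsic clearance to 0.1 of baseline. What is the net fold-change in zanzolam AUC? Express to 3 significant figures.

The CYP2C9 pathway (14% of clearance) is boosted to 2.5× activity: 0.14 × 2.5 = 0.35.
The CYP3A4 pathway (14% of clearance) rises to 5.5× activity: 0.14 × 5.5 = 0.77.
The CYP2B6 pathway (37% of clearance) is reduced to 0.1× activity: 0.37 × 0.1 = 0.037.
The remaining 35% of clearance is unaffected.
New clearance relative to baseline: 0.35 + 0.77 + 0.037 + 0.35 = 1.507.
Because AUC varies inversely with clearance, the combined effect is 1 / 1.507 = 0.664.

0.664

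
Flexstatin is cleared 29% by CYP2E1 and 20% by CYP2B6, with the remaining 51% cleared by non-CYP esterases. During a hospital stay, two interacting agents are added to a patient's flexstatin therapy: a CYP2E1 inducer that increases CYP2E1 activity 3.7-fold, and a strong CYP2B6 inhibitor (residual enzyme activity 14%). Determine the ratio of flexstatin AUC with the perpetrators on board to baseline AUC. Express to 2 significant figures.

CYP2E1: 0.29 × 3.7 = 1.073
CYP2B6: 0.2 × 0.14 = 0.028
Other: 0.51 (unchanged)
Relative clearance = 1.073 + 0.028 + 0.51 = 1.611.
Because AUC varies inversely with clearance, the combined effect is 1 / 1.611 = 0.62.

0.62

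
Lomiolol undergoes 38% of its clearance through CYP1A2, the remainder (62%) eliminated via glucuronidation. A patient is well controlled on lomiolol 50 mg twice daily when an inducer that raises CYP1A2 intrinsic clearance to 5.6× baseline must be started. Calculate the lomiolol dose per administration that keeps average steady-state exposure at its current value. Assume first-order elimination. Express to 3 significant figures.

The CYP1A2 pathway (38% of clearance) is boosted to 5.6× activity: 0.38 × 5.6 = 2.128.
Non-CYP routes (62%) are unchanged.
New clearance relative to baseline: 2.128 + 0.62 = 2.748.
Exposure is unchanged when dose changes in proportion to clearance. New dose = 50 mg × 2.748 = 137 mg.

137 mg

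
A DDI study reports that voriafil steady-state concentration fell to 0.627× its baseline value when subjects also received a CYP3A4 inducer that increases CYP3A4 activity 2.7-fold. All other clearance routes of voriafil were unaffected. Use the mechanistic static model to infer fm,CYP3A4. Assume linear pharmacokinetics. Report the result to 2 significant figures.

0.35

CL'/CL = 1 / 0.627 = 1.595
2.7·fm + (1 − fm) = 1.595
fm = (1.595 − 1) / (2.7 − 1) = 0.35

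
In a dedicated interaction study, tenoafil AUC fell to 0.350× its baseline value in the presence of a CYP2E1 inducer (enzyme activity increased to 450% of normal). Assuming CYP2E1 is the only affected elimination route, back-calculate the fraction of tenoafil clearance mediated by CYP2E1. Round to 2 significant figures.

Let x = fm,CYP2E1. Because AUC ∝ 1/CL, relative clearance rose to 1/0.350 = 2.857.
Setting x·4.5 + (1 − x) = 2.857 and solving: x = (2.857 − 1)/(4.5 − 1) = 0.53.

0.53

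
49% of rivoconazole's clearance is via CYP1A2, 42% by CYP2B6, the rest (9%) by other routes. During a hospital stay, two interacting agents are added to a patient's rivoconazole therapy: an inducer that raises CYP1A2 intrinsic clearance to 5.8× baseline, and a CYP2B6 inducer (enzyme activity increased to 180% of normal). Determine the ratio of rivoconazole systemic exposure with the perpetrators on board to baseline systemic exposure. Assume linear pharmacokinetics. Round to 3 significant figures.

CYP1A2: 0.49 × 5.8 = 2.842
CYP2B6: 0.42 × 1.8 = 0.756
Other: 0.09 (unchanged)
CL_new/CL_old = 2.842 + 0.756 + 0.09 = 3.688.
Systemic exposure ∝ 1/CL: fold-change = 1 / 3.688 = 0.271.

0.271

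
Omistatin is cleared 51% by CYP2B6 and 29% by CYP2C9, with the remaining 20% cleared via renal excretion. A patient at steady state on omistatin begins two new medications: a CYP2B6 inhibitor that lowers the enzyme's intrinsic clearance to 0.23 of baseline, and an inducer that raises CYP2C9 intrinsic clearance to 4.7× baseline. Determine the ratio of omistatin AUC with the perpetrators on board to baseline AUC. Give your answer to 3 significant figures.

CYP2B6: 0.51 × 0.23 = 0.1173
CYP2C9: 0.29 × 4.7 = 1.363
Other: 0.2 (unchanged)
New clearance relative to baseline: 0.1173 + 1.363 + 0.2 = 1.6803.
Because AUC varies inversely with clearance, the combined effect is 1 / 1.6803 = 0.595.

0.595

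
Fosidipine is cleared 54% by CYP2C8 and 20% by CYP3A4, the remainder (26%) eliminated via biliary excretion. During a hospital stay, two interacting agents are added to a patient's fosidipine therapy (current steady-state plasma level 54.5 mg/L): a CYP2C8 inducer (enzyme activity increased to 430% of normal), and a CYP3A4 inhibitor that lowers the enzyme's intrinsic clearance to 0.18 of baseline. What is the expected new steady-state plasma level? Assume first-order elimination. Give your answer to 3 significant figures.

CYP2C8: 0.54 × 4.3 = 2.322
CYP3A4: 0.2 × 0.18 = 0.036
Other: 0.26 (unchanged)
Relative clearance = 2.322 + 0.036 + 0.26 = 2.618.
New steady-state plasma level = 54.5 / 2.618 = 20.8 mg/L (concentration scales inversely with clearance).

20.8 mg/L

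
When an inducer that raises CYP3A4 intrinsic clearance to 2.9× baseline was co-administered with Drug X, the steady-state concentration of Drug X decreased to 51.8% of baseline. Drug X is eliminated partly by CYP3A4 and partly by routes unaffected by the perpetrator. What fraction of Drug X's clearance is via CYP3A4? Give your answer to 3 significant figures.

Call the CYP3A4 fraction fm. After the interaction, CL_new/CL_old = fm × 2.9 + (1 − fm).
Steady-state concentration ratio = 1 / (new CL fraction), so new CL fraction = 1 / 0.518 = 1.931.
fm × 2.9 + 1 − fm = 1.931  ⇒  fm × (2.9 − 1) = 0.9305  ⇒  fm = 0.490.

0.490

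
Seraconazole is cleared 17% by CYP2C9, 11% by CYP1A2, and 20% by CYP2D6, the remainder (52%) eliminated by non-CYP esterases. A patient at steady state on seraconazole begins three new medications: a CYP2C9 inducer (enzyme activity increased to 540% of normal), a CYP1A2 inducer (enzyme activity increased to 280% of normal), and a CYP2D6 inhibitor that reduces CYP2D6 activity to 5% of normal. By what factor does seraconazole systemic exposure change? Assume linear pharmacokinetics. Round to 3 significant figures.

The CYP2C9 pathway (17% of clearance) is boosted to 5.4× activity: 0.17 × 5.4 = 0.918.
The CYP1A2 pathway (11% of clearance) increases to 2.8× activity: 0.11 × 2.8 = 0.308.
The CYP2D6 pathway (20% of clearance) is reduced to 0.05× activity: 0.2 × 0.05 = 0.01.
Non-CYP routes (52%) are unchanged.
New clearance relative to baseline: 0.918 + 0.308 + 0.01 + 0.52 = 1.756.
Because systemic exposure varies inversely with clearance, the combined effect is 1 / 1.756 = 0.569.

0.569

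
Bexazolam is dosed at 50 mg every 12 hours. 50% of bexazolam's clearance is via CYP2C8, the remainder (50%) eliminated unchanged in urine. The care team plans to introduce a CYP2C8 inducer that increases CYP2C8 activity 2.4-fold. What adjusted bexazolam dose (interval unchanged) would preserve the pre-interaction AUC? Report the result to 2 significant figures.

85 mg

The CYP2C8 pathway (50% of clearance) rises to 2.4× activity: 0.5 × 2.4 = 1.2.
The remaining 50% of clearance is unaffected.
New clearance relative to baseline: 1.2 + 0.5 = 1.7.
Css,avg = (dose rate)/CL, so holding Css fixed requires dose ∝ CL: 50 × 1.7 = 85 mg.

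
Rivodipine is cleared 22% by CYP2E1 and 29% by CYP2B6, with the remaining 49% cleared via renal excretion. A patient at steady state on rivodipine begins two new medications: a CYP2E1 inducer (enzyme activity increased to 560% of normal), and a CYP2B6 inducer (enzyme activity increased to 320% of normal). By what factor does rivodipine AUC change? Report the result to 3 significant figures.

CYP2E1: 0.22 × 5.6 = 1.232
CYP2B6: 0.29 × 3.2 = 0.928
Other: 0.49 (unchanged)
CL_new/CL_old = 1.232 + 0.928 + 0.49 = 2.65.
Net AUC ratio = 1 / 2.65 = 0.377.

0.377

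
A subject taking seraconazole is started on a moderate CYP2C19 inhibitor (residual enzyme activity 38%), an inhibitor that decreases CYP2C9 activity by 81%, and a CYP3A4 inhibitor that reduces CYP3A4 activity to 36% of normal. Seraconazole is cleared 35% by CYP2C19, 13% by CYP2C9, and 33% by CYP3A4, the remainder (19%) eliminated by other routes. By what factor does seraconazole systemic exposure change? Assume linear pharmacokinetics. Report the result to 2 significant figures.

2.1

The CYP2C19 pathway (35% of clearance) falls to 0.38× activity: 0.35 × 0.38 = 0.133.
The CYP2C9 pathway (13% of clearance) falls to 0.19× activity: 0.13 × 0.19 = 0.0247.
The CYP3A4 pathway (33% of clearance) falls to 0.36× activity: 0.33 × 0.36 = 0.1188.
The remaining 19% of clearance is unaffected.
New clearance relative to baseline: 0.133 + 0.0247 + 0.1188 + 0.19 = 0.4665.
Net systemic exposure ratio = 1 / 0.4665 = 2.1.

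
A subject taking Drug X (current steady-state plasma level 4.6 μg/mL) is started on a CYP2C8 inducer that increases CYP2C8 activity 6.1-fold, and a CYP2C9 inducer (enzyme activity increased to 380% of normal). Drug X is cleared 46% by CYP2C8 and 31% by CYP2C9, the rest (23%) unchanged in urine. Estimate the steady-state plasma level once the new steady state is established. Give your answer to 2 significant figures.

1.1 μg/mL

CYP2C8: 0.46 × 6.1 = 2.806
CYP2C9: 0.31 × 3.8 = 1.178
Other: 0.23 (unchanged)
New clearance relative to baseline: 2.806 + 1.178 + 0.23 = 4.214.
Dividing the baseline by the relative clearance: 4.6 / 4.214 = 1.1 μg/mL.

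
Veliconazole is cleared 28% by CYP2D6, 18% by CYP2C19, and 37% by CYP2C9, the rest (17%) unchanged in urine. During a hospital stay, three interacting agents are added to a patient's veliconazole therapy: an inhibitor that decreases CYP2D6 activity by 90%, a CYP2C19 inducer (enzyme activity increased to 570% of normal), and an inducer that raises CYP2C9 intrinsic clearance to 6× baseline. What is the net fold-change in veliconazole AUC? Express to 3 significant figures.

0.290

CYP2D6: 0.28 × 0.1 = 0.028
CYP2C19: 0.18 × 5.7 = 1.026
CYP2C9: 0.37 × 6 = 2.22
Other: 0.17 (unchanged)
CL_new/CL_old = 0.028 + 1.026 + 2.22 + 0.17 = 3.444.
Net AUC ratio = 1 / 3.444 = 0.290.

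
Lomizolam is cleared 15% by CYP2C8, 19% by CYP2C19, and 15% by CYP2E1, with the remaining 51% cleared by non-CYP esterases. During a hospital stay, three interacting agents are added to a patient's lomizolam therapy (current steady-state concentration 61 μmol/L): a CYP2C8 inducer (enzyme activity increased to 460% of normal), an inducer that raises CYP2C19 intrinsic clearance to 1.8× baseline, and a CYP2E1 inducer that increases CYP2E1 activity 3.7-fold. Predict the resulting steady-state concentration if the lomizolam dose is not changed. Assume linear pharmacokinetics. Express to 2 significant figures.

29 μmol/L

The CYP2C8 pathway (15% of clearance) rises to 4.6× activity: 0.15 × 4.6 = 0.69.
The CYP2C19 pathway (19% of clearance) is boosted to 1.8× activity: 0.19 × 1.8 = 0.342.
The CYP2E1 pathway (15% of clearance) increases to 3.7× activity: 0.15 × 3.7 = 0.555.
The remaining 51% of clearance is unaffected.
Relative clearance = 0.69 + 0.342 + 0.555 + 0.51 = 2.097.
Dividing the baseline by the relative clearance: 61 / 2.097 = 29 μmol/L.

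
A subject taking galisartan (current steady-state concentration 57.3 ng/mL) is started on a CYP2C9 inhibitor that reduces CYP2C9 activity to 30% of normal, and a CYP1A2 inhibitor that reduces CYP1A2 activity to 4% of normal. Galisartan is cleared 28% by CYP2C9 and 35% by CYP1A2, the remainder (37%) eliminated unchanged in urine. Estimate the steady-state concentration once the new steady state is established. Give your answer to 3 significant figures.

The CYP2C9 pathway (28% of clearance) is reduced to 0.3× activity: 0.28 × 0.3 = 0.084.
The CYP1A2 pathway (35% of clearance) drops to 0.04× activity: 0.35 × 0.04 = 0.014.
The remaining 37% of clearance is unaffected.
New clearance relative to baseline: 0.084 + 0.014 + 0.37 = 0.468.
Dividing the baseline by the relative clearance: 57.3 / 0.468 = 122 ng/mL.

122 ng/mL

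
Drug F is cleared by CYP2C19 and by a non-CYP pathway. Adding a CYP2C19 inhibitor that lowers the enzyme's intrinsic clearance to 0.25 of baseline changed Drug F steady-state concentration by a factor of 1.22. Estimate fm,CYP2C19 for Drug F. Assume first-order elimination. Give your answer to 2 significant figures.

0.24

CL'/CL = 1 / 1.22 = 0.8197
0.25·fm + (1 − fm) = 0.8197
fm = (0.8197 − 1) / (0.25 − 1) = 0.24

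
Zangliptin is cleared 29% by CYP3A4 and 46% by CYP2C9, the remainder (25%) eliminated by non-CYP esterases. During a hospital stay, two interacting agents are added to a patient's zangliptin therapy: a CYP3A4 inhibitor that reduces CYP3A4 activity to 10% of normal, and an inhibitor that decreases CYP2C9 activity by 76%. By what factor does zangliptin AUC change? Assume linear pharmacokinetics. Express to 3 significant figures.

2.57

The CYP3A4 pathway (29% of clearance) is reduced to 0.1× activity: 0.29 × 0.1 = 0.029.
The CYP2C9 pathway (46% of clearance) is reduced to 0.24× activity: 0.46 × 0.24 = 0.1104.
The remaining 25% of clearance is unaffected.
Relative clearance = 0.029 + 0.1104 + 0.25 = 0.3894.
Because AUC varies inversely with clearance, the combined effect is 1 / 0.3894 = 2.57.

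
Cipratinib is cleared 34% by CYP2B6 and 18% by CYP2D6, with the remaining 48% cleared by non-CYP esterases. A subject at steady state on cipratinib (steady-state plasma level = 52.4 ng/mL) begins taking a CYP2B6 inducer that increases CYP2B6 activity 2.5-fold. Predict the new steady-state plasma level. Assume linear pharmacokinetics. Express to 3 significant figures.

34.7 ng/mL

The CYP2B6 pathway (34% of clearance) increases to 2.5× activity: 0.34 × 2.5 = 0.85.
CYP2D6 (18%) and the residual 48% are unaffected.
New clearance relative to baseline: 0.85 + 0.18 + 0.48 = 1.51.
With dosing unchanged, steady-state plasma level scales as 1/CL: 52.4 / 1.51 = 34.7 ng/mL.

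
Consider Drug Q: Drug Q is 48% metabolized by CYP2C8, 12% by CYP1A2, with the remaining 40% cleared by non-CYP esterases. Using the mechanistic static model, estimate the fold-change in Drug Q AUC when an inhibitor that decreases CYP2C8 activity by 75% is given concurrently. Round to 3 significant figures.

1.56

CYP2C8: 0.48 × 0.25 = 0.12
CYP1A2: 0.12 (unchanged)
Other: 0.4 (unchanged)
Relative clearance = 0.12 + 0.12 + 0.4 = 0.64.
AUC is inversely proportional to clearance, so the fold-change is 1 / 0.64 = 1.56.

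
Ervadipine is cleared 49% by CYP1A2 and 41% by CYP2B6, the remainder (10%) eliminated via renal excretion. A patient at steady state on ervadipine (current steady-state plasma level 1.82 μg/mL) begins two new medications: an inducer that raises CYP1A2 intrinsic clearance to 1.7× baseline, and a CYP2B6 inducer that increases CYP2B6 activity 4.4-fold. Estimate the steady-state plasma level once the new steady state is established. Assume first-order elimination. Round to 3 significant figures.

0.665 μg/mL

The CYP1A2 pathway (49% of clearance) is boosted to 1.7× activity: 0.49 × 1.7 = 0.833.
The CYP2B6 pathway (41% of clearance) is boosted to 4.4× activity: 0.41 × 4.4 = 1.804.
Non-CYP routes (10%) are unchanged.
Relative clearance = 0.833 + 1.804 + 0.1 = 2.737.
Steady-state plasma level ∝ 1/CL: new value = 1.82 / 2.737 = 0.665 μg/mL.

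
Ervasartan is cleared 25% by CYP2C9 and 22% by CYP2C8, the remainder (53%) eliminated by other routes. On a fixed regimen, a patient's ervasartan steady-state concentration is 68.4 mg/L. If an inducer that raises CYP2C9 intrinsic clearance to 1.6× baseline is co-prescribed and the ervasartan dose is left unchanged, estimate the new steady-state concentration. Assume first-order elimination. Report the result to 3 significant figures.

59.5 mg/L

The CYP2C9 pathway (25% of clearance) increases to 1.6× activity: 0.25 × 1.6 = 0.4.
CYP2C8 (22%) and the residual 53% are unaffected.
New clearance relative to baseline: 0.4 + 0.22 + 0.53 = 1.15.
With dosing unchanged, steady-state concentration scales as 1/CL: 68.4 / 1.15 = 59.5 mg/L.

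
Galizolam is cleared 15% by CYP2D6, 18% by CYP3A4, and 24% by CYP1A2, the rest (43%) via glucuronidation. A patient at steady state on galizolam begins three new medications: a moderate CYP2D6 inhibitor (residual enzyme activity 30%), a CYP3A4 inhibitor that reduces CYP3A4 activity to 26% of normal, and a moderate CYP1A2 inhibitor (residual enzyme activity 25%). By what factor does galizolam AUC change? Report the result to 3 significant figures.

CYP2D6: 0.15 × 0.3 = 0.045
CYP3A4: 0.18 × 0.26 = 0.0468
CYP1A2: 0.24 × 0.25 = 0.06
Other: 0.43 (unchanged)
Relative clearance = 0.045 + 0.0468 + 0.06 + 0.43 = 0.5818.
Net AUC ratio = 1 / 0.5818 = 1.72.

1.72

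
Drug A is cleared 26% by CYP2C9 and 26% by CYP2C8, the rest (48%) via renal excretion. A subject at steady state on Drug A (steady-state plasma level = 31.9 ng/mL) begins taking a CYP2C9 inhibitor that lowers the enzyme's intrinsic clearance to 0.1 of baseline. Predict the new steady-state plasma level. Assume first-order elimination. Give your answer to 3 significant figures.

41.6 ng/mL

The CYP2C9 pathway (26% of clearance) is reduced to 0.1× activity: 0.26 × 0.1 = 0.026.
CYP2C8 (26%) and the residual 48% are unaffected.
New clearance relative to baseline: 0.026 + 0.26 + 0.48 = 0.766.
New steady-state plasma level = baseline ÷ relative clearance = 31.9 / 0.766 = 41.6 ng/mL.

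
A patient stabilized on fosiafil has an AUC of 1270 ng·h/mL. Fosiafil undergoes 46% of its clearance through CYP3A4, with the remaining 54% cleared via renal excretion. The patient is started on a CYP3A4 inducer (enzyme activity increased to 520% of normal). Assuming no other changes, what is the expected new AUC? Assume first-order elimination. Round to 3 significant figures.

The CYP3A4 pathway (46% of clearance) is boosted to 5.2× activity: 0.46 × 5.2 = 2.392.
Non-CYP routes (54%) are unchanged.
New clearance relative to baseline: 2.392 + 0.54 = 2.932.
With dosing unchanged, AUC scales as 1/CL: 1270 / 2.932 = 433 ng·h/mL.

433 ng·h/mL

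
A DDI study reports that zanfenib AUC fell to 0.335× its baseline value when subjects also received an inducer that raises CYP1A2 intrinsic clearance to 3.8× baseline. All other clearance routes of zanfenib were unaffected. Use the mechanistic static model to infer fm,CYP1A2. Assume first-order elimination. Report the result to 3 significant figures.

0.709

CL'/CL = 1 / 0.335 = 2.985
3.8·fm + (1 − fm) = 2.985
fm = (2.985 − 1) / (3.8 − 1) = 0.709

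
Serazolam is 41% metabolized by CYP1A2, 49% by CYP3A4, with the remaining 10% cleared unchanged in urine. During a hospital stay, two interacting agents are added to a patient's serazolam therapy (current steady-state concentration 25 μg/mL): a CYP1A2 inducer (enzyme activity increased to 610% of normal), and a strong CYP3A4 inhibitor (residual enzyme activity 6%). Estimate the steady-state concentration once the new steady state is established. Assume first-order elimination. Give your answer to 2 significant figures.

9.5 μg/mL

The CYP1A2 pathway (41% of clearance) is boosted to 6.1× activity: 0.41 × 6.1 = 2.501.
The CYP3A4 pathway (49% of clearance) drops to 0.06× activity: 0.49 × 0.06 = 0.0294.
The remaining 10% of clearance is unaffected.
CL_new/CL_old = 2.501 + 0.0294 + 0.1 = 2.6304.
Dividing the baseline by the relative clearance: 25 / 2.6304 = 9.5 μg/mL.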